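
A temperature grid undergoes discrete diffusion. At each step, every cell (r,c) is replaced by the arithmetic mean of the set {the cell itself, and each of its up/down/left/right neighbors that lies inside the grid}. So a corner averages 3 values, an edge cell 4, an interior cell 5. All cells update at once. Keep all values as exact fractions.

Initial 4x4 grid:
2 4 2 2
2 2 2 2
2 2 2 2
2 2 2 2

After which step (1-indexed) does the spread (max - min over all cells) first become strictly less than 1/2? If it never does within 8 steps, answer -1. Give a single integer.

Answer: 3

Derivation:
Step 1: max=8/3, min=2, spread=2/3
Step 2: max=151/60, min=2, spread=31/60
Step 3: max=1291/540, min=2, spread=211/540
  -> spread < 1/2 first at step 3
Step 4: max=124843/54000, min=2, spread=16843/54000
Step 5: max=1110643/486000, min=9079/4500, spread=130111/486000
Step 6: max=32802367/14580000, min=547159/270000, spread=3255781/14580000
Step 7: max=975153691/437400000, min=551107/270000, spread=82360351/437400000
Step 8: max=28995316891/13122000000, min=99706441/48600000, spread=2074577821/13122000000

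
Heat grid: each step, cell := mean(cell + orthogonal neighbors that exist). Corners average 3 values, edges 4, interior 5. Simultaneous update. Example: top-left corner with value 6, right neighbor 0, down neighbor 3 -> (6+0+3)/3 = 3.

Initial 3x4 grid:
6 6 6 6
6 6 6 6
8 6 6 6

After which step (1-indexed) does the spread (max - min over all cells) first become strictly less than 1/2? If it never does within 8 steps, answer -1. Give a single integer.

Step 1: max=20/3, min=6, spread=2/3
Step 2: max=59/9, min=6, spread=5/9
Step 3: max=689/108, min=6, spread=41/108
  -> spread < 1/2 first at step 3
Step 4: max=81977/12960, min=6, spread=4217/12960
Step 5: max=4874749/777600, min=21679/3600, spread=38417/155520
Step 6: max=291136211/46656000, min=434597/72000, spread=1903471/9331200
Step 7: max=17397149089/2799360000, min=13075759/2160000, spread=18038617/111974400
Step 8: max=1041037782851/167961600000, min=1179326759/194400000, spread=883978523/6718464000

Answer: 3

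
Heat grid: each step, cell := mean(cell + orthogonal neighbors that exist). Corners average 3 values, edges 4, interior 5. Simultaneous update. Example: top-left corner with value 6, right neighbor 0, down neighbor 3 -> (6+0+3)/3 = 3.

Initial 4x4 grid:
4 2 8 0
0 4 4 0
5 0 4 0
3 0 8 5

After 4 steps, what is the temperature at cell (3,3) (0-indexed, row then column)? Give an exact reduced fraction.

Answer: 209903/64800

Derivation:
Step 1: cell (3,3) = 13/3
Step 2: cell (3,3) = 65/18
Step 3: cell (3,3) = 7157/2160
Step 4: cell (3,3) = 209903/64800
Full grid after step 4:
  7213/2400 26699/9000 20543/6750 180787/64800
  197407/72000 179507/60000 20653/7200 621841/216000
  594877/216000 506989/180000 554489/180000 640913/216000
  175483/64800 161773/54000 170027/54000 209903/64800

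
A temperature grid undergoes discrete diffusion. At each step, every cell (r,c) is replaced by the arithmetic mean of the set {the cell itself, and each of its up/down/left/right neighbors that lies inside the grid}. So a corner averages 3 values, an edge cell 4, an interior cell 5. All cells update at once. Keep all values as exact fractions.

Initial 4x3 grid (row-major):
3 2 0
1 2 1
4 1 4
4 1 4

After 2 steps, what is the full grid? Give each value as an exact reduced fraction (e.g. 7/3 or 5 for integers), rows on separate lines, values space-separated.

Answer: 25/12 123/80 3/2
21/10 49/25 133/80
13/5 113/50 193/80
8/3 109/40 8/3

Derivation:
After step 1:
  2 7/4 1
  5/2 7/5 7/4
  5/2 12/5 5/2
  3 5/2 3
After step 2:
  25/12 123/80 3/2
  21/10 49/25 133/80
  13/5 113/50 193/80
  8/3 109/40 8/3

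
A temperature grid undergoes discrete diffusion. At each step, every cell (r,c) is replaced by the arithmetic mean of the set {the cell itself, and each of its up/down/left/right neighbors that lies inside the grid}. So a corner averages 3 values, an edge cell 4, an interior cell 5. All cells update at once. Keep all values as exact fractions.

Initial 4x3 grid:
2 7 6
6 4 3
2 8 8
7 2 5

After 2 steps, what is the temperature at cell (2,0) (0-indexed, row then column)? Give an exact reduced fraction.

Answer: 1063/240

Derivation:
Step 1: cell (2,0) = 23/4
Step 2: cell (2,0) = 1063/240
Full grid after step 2:
  53/12 1241/240 46/9
  397/80 239/50 1331/240
  1063/240 553/100 421/80
  179/36 569/120 11/2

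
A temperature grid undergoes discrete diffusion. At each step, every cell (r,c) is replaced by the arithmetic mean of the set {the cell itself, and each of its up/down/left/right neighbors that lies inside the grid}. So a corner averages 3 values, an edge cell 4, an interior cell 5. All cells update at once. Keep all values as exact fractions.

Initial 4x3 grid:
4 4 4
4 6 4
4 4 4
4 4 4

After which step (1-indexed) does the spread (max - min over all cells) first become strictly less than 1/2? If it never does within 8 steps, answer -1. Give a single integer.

Answer: 2

Derivation:
Step 1: max=9/2, min=4, spread=1/2
Step 2: max=223/50, min=4, spread=23/50
  -> spread < 1/2 first at step 2
Step 3: max=10411/2400, min=813/200, spread=131/480
Step 4: max=92951/21600, min=14791/3600, spread=841/4320
Step 5: max=37102051/8640000, min=2973373/720000, spread=56863/345600
Step 6: max=332574341/77760000, min=26909543/6480000, spread=386393/3110400
Step 7: max=132809723131/31104000000, min=10788358813/2592000000, spread=26795339/248832000
Step 8: max=7948775714129/1866240000000, min=649166149667/155520000000, spread=254051069/2985984000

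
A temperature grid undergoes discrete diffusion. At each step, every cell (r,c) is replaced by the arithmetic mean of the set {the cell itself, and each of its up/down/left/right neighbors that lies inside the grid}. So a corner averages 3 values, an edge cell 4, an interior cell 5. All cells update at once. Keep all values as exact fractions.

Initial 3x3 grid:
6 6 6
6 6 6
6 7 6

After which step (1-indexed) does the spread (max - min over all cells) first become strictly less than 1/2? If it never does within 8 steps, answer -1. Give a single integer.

Step 1: max=19/3, min=6, spread=1/3
  -> spread < 1/2 first at step 1
Step 2: max=1507/240, min=6, spread=67/240
Step 3: max=13397/2160, min=1207/200, spread=1807/10800
Step 4: max=5341963/864000, min=32761/5400, spread=33401/288000
Step 5: max=47885933/7776000, min=3283391/540000, spread=3025513/38880000
Step 6: max=19127326867/3110400000, min=175555949/28800000, spread=53531/995328
Step 7: max=1145776925849/186624000000, min=47447116051/7776000000, spread=450953/11943936
Step 8: max=68693543560603/11197440000000, min=5699728610519/933120000000, spread=3799043/143327232

Answer: 1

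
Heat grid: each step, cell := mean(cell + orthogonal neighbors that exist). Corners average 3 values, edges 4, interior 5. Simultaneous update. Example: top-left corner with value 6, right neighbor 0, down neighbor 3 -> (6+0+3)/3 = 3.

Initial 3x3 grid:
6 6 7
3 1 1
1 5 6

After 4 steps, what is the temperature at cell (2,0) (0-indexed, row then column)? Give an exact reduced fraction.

Step 1: cell (2,0) = 3
Step 2: cell (2,0) = 3
Step 3: cell (2,0) = 197/60
Step 4: cell (2,0) = 1027/300
Full grid after step 4:
  170563/43200 440261/108000 534989/129600
  1058071/288000 1357331/360000 3368713/864000
  1027/300 1014821/288000 1461/400

Answer: 1027/300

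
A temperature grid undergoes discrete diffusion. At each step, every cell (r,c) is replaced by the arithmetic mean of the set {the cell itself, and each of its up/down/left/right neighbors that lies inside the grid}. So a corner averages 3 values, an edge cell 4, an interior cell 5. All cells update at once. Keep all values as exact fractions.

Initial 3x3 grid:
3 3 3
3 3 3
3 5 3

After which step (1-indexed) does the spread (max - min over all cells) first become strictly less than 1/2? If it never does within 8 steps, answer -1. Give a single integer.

Step 1: max=11/3, min=3, spread=2/3
Step 2: max=427/120, min=3, spread=67/120
Step 3: max=3677/1080, min=307/100, spread=1807/5400
  -> spread < 1/2 first at step 3
Step 4: max=1453963/432000, min=8461/2700, spread=33401/144000
Step 5: max=12893933/3888000, min=853391/270000, spread=3025513/19440000
Step 6: max=5130526867/1555200000, min=45955949/14400000, spread=53531/497664
Step 7: max=305968925849/93312000000, min=12455116051/3888000000, spread=450953/5971968
Step 8: max=18305063560603/5598720000000, min=1500688610519/466560000000, spread=3799043/71663616

Answer: 3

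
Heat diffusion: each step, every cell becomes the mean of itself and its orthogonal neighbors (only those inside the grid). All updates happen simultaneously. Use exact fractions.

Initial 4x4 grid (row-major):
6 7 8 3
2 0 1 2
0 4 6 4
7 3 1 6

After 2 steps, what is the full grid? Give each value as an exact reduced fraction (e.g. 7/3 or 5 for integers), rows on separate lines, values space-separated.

Answer: 49/12 89/20 133/30 139/36
261/80 321/100 333/100 221/60
671/240 78/25 177/50 52/15
31/9 821/240 877/240 73/18

Derivation:
After step 1:
  5 21/4 19/4 13/3
  2 14/5 17/5 5/2
  13/4 13/5 16/5 9/2
  10/3 15/4 4 11/3
After step 2:
  49/12 89/20 133/30 139/36
  261/80 321/100 333/100 221/60
  671/240 78/25 177/50 52/15
  31/9 821/240 877/240 73/18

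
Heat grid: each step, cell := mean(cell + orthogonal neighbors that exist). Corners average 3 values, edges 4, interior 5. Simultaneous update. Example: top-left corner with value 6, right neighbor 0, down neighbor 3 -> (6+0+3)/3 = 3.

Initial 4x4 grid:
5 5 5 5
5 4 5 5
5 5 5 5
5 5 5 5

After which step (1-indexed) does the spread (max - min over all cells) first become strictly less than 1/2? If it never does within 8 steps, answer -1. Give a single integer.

Answer: 1

Derivation:
Step 1: max=5, min=19/4, spread=1/4
  -> spread < 1/2 first at step 1
Step 2: max=5, min=239/50, spread=11/50
Step 3: max=5, min=11633/2400, spread=367/2400
Step 4: max=2987/600, min=52429/10800, spread=1337/10800
Step 5: max=89531/18000, min=1578331/324000, spread=33227/324000
Step 6: max=535951/108000, min=47385673/9720000, spread=849917/9720000
Step 7: max=8031467/1620000, min=1424285653/291600000, spread=21378407/291600000
Step 8: max=2406311657/486000000, min=42773537629/8748000000, spread=540072197/8748000000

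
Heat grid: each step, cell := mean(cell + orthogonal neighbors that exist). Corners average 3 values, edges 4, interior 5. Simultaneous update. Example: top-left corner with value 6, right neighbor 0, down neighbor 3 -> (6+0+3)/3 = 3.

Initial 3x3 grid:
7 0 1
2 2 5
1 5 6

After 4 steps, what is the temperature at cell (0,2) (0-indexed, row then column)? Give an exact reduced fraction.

Answer: 32323/10800

Derivation:
Step 1: cell (0,2) = 2
Step 2: cell (0,2) = 8/3
Step 3: cell (0,2) = 173/60
Step 4: cell (0,2) = 32323/10800
Full grid after step 4:
  61171/21600 138269/48000 32323/10800
  80831/27000 187159/60000 1402921/432000
  206713/64800 482807/144000 112969/32400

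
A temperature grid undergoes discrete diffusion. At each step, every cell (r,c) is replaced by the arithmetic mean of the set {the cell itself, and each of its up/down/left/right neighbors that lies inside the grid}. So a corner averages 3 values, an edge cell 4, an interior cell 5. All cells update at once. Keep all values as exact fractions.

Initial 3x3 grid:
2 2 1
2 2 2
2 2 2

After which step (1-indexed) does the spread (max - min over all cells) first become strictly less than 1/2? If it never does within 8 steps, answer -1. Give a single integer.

Step 1: max=2, min=5/3, spread=1/3
  -> spread < 1/2 first at step 1
Step 2: max=2, min=31/18, spread=5/18
Step 3: max=2, min=391/216, spread=41/216
Step 4: max=709/360, min=23789/12960, spread=347/2592
Step 5: max=7043/3600, min=1448263/777600, spread=2921/31104
Step 6: max=838517/432000, min=87483461/46656000, spread=24611/373248
Step 7: max=18783259/9720000, min=5279997967/2799360000, spread=207329/4478976
Step 8: max=997998401/518400000, min=317893247549/167961600000, spread=1746635/53747712

Answer: 1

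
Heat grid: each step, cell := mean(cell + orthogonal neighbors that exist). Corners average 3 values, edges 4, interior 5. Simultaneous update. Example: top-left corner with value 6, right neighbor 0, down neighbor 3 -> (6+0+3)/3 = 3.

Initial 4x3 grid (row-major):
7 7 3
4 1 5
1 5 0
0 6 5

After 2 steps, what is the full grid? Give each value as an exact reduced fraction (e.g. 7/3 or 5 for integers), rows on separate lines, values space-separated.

Answer: 55/12 199/40 47/12
323/80 17/5 77/20
641/240 69/20 46/15
53/18 63/20 137/36

Derivation:
After step 1:
  6 9/2 5
  13/4 22/5 9/4
  5/2 13/5 15/4
  7/3 4 11/3
After step 2:
  55/12 199/40 47/12
  323/80 17/5 77/20
  641/240 69/20 46/15
  53/18 63/20 137/36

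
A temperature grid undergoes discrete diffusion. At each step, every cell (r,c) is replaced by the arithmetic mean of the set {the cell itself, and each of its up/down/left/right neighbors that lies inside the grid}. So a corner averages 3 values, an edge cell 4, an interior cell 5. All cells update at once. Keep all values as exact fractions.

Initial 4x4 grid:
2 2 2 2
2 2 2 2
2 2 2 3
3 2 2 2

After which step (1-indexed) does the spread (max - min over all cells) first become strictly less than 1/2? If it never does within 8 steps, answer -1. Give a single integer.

Answer: 1

Derivation:
Step 1: max=7/3, min=2, spread=1/3
  -> spread < 1/2 first at step 1
Step 2: max=41/18, min=2, spread=5/18
Step 3: max=4787/2160, min=2, spread=467/2160
Step 4: max=141257/64800, min=583/288, spread=5041/32400
Step 5: max=4230491/1944000, min=1274/625, spread=1339207/9720000
Step 6: max=126067769/58320000, min=13284023/6480000, spread=3255781/29160000
Step 7: max=3771057467/1749600000, min=80140817/38880000, spread=82360351/874800000
Step 8: max=112707489857/52488000000, min=804135809/388800000, spread=2074577821/26244000000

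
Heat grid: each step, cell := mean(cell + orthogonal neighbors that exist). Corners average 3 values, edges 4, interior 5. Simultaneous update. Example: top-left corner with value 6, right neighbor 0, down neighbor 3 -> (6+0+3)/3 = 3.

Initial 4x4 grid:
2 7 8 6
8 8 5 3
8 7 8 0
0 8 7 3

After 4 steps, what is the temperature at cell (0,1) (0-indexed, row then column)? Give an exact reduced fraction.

Answer: 1338247/216000

Derivation:
Step 1: cell (0,1) = 25/4
Step 2: cell (0,1) = 305/48
Step 3: cell (0,1) = 45877/7200
Step 4: cell (0,1) = 1338247/216000
Full grid after step 4:
  51269/8100 1338247/216000 1271311/216000 349993/64800
  1349977/216000 140609/22500 1022251/180000 283129/54000
  53681/8640 1078097/180000 250697/45000 264929/54000
  388187/64800 31937/5400 35803/6750 79619/16200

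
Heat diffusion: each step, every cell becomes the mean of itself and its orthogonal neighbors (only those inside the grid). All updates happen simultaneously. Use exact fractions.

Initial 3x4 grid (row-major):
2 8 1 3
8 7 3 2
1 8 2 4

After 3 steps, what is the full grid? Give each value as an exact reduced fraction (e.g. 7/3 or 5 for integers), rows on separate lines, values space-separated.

Answer: 3841/720 3647/800 9391/2400 427/144
36523/7200 15077/3000 5521/1500 734/225
11473/2160 33223/7200 29473/7200 1379/432

Derivation:
After step 1:
  6 9/2 15/4 2
  9/2 34/5 3 3
  17/3 9/2 17/4 8/3
After step 2:
  5 421/80 53/16 35/12
  689/120 233/50 104/25 8/3
  44/9 1273/240 173/48 119/36
After step 3:
  3841/720 3647/800 9391/2400 427/144
  36523/7200 15077/3000 5521/1500 734/225
  11473/2160 33223/7200 29473/7200 1379/432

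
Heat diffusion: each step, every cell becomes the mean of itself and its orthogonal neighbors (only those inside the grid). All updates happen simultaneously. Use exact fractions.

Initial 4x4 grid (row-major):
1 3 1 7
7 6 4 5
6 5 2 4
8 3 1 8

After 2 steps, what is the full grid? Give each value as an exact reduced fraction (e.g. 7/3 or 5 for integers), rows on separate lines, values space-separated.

Answer: 137/36 91/24 433/120 157/36
121/24 83/20 411/100 1061/240
647/120 467/100 389/100 1037/240
197/36 1069/240 917/240 151/36

Derivation:
After step 1:
  11/3 11/4 15/4 13/3
  5 5 18/5 5
  13/2 22/5 16/5 19/4
  17/3 17/4 7/2 13/3
After step 2:
  137/36 91/24 433/120 157/36
  121/24 83/20 411/100 1061/240
  647/120 467/100 389/100 1037/240
  197/36 1069/240 917/240 151/36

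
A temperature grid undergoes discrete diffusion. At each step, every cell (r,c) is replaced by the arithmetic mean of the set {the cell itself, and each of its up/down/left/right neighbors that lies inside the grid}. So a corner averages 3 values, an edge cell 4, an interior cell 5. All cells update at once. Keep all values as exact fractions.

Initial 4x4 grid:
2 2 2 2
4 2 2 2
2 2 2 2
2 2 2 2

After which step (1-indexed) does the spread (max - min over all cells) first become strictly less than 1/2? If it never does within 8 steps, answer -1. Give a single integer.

Step 1: max=8/3, min=2, spread=2/3
Step 2: max=151/60, min=2, spread=31/60
Step 3: max=1291/540, min=2, spread=211/540
  -> spread < 1/2 first at step 3
Step 4: max=124843/54000, min=2, spread=16843/54000
Step 5: max=1110643/486000, min=9079/4500, spread=130111/486000
Step 6: max=32802367/14580000, min=547159/270000, spread=3255781/14580000
Step 7: max=975153691/437400000, min=551107/270000, spread=82360351/437400000
Step 8: max=28995316891/13122000000, min=99706441/48600000, spread=2074577821/13122000000

Answer: 3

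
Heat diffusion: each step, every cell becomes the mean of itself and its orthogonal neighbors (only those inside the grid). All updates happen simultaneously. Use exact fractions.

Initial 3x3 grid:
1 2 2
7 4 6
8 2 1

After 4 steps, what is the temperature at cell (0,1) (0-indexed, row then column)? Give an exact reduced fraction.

Answer: 3065683/864000

Derivation:
Step 1: cell (0,1) = 9/4
Step 2: cell (0,1) = 787/240
Step 3: cell (0,1) = 48389/14400
Step 4: cell (0,1) = 3065683/864000
Full grid after step 4:
  487699/129600 3065683/864000 214637/64800
  292609/72000 1344721/360000 3033683/864000
  546149/129600 3448933/864000 39577/10800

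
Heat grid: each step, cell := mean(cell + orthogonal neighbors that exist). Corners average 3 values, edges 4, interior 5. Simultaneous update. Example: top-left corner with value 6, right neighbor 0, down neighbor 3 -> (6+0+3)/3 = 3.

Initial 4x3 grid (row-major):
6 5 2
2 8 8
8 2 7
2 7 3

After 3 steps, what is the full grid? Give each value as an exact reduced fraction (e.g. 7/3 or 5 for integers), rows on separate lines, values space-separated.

After step 1:
  13/3 21/4 5
  6 5 25/4
  7/2 32/5 5
  17/3 7/2 17/3
After step 2:
  187/36 235/48 11/2
  113/24 289/50 85/16
  647/120 117/25 1399/240
  38/9 637/120 85/18
After step 3:
  2131/432 76933/14400 377/72
  18967/3600 7613/1500 13453/2400
  8551/1800 32387/6000 36979/7200
  1343/270 34079/7200 11419/2160

Answer: 2131/432 76933/14400 377/72
18967/3600 7613/1500 13453/2400
8551/1800 32387/6000 36979/7200
1343/270 34079/7200 11419/2160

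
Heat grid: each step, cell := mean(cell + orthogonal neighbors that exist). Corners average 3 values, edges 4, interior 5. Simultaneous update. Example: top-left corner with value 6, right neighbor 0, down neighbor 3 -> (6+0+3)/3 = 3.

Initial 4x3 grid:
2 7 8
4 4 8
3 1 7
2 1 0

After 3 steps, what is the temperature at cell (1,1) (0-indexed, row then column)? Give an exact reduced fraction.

Answer: 1823/400

Derivation:
Step 1: cell (1,1) = 24/5
Step 2: cell (1,1) = 93/20
Step 3: cell (1,1) = 1823/400
Full grid after step 3:
  608/135 5039/960 3217/540
  5539/1440 1823/400 7619/1440
  1367/480 2023/600 5621/1440
  181/80 1747/720 6427/2160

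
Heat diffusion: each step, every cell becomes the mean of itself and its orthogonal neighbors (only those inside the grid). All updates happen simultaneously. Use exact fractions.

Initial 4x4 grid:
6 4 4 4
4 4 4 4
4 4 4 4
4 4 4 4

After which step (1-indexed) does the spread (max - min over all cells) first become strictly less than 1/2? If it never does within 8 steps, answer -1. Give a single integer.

Answer: 3

Derivation:
Step 1: max=14/3, min=4, spread=2/3
Step 2: max=41/9, min=4, spread=5/9
Step 3: max=473/108, min=4, spread=41/108
  -> spread < 1/2 first at step 3
Step 4: max=14003/3240, min=4, spread=1043/3240
Step 5: max=414353/97200, min=4, spread=25553/97200
Step 6: max=12335459/2916000, min=36079/9000, spread=645863/2916000
Step 7: max=367561691/87480000, min=240971/60000, spread=16225973/87480000
Step 8: max=10975077983/2624400000, min=108701/27000, spread=409340783/2624400000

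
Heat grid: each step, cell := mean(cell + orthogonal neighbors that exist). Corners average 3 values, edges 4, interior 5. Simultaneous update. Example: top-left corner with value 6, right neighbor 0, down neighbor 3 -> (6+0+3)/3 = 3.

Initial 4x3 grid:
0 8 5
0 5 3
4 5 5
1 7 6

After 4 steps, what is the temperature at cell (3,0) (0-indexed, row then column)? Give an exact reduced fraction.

Answer: 58687/14400

Derivation:
Step 1: cell (3,0) = 4
Step 2: cell (3,0) = 15/4
Step 3: cell (3,0) = 163/40
Step 4: cell (3,0) = 58687/14400
Full grid after step 4:
  117467/32400 577727/144000 143467/32400
  781033/216000 247033/60000 976283/216000
  278911/72000 513641/120000 113887/24000
  58687/14400 1303879/288000 208061/43200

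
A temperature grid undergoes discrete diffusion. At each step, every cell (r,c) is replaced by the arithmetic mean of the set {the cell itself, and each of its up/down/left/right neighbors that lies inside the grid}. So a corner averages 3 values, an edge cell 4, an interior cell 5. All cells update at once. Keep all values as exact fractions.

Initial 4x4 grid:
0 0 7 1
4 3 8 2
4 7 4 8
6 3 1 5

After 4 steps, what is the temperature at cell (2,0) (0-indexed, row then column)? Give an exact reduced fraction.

Answer: 217073/54000

Derivation:
Step 1: cell (2,0) = 21/4
Step 2: cell (2,0) = 62/15
Step 3: cell (2,0) = 7613/1800
Step 4: cell (2,0) = 217073/54000
Full grid after step 4:
  101827/32400 374047/108000 412039/108000 16763/4050
  194831/54000 340183/90000 190763/45000 466609/108000
  217073/54000 387199/90000 197311/45000 492773/108000
  139651/32400 465091/108000 484763/108000 18031/4050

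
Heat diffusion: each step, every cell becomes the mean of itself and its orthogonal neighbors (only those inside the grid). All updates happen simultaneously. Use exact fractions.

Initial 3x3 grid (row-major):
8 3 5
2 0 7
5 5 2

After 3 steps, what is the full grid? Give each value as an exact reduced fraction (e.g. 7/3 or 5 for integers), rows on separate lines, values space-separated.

Answer: 8699/2160 14317/3600 1499/360
54043/14400 7797/2000 28009/7200
2693/720 6571/1800 4187/1080

Derivation:
After step 1:
  13/3 4 5
  15/4 17/5 7/2
  4 3 14/3
After step 2:
  145/36 251/60 25/6
  929/240 353/100 497/120
  43/12 113/30 67/18
After step 3:
  8699/2160 14317/3600 1499/360
  54043/14400 7797/2000 28009/7200
  2693/720 6571/1800 4187/1080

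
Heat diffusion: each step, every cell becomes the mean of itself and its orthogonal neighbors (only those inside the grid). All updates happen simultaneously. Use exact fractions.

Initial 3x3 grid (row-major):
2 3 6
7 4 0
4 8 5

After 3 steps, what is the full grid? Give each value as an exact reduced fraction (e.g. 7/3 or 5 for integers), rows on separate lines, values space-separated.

After step 1:
  4 15/4 3
  17/4 22/5 15/4
  19/3 21/4 13/3
After step 2:
  4 303/80 7/2
  1139/240 107/25 929/240
  95/18 1219/240 40/9
After step 3:
  188/45 6227/1600 1339/360
  65893/14400 6529/1500 57943/14400
  5437/1080 68693/14400 2411/540

Answer: 188/45 6227/1600 1339/360
65893/14400 6529/1500 57943/14400
5437/1080 68693/14400 2411/540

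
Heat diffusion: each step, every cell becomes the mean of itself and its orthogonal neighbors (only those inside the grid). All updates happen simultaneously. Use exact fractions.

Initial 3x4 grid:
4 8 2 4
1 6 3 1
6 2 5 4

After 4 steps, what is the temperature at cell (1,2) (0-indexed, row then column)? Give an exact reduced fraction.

Answer: 329837/90000

Derivation:
Step 1: cell (1,2) = 17/5
Step 2: cell (1,2) = 363/100
Step 3: cell (1,2) = 11051/3000
Step 4: cell (1,2) = 329837/90000
Full grid after step 4:
  548053/129600 877763/216000 809003/216000 223349/64800
  3532607/864000 1444273/360000 329837/90000 735973/216000
  173351/43200 278671/72000 788753/216000 221249/64800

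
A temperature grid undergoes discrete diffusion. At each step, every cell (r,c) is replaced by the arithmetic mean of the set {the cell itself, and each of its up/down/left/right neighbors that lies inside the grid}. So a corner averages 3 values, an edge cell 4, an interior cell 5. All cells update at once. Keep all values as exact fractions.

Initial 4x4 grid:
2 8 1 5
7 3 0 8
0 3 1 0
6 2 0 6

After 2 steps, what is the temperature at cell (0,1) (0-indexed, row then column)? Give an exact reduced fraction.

Answer: 253/60

Derivation:
Step 1: cell (0,1) = 7/2
Step 2: cell (0,1) = 253/60
Full grid after step 2:
  73/18 253/60 107/30 137/36
  253/60 151/50 287/100 107/30
  43/15 271/100 56/25 49/20
  113/36 71/30 39/20 8/3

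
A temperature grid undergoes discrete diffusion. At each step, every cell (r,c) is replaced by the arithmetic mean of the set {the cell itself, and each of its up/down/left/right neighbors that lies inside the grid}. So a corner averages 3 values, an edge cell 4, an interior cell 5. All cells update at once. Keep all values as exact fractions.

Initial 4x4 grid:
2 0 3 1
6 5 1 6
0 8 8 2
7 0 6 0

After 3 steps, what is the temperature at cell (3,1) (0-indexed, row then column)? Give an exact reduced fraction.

Answer: 30497/7200

Derivation:
Step 1: cell (3,1) = 21/4
Step 2: cell (3,1) = 917/240
Step 3: cell (3,1) = 30497/7200
Full grid after step 3:
  1325/432 21673/7200 20441/7200 6401/2160
  12659/3600 21979/6000 21563/6000 11683/3600
  14911/3600 24347/6000 24139/6000 13319/3600
  8537/2160 30497/7200 28033/7200 1589/432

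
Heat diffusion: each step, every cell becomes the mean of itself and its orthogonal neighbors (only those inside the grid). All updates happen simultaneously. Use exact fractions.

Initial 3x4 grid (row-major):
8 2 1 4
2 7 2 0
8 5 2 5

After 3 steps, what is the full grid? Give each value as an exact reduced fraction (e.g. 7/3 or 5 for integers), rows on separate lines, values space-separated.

After step 1:
  4 9/2 9/4 5/3
  25/4 18/5 12/5 11/4
  5 11/2 7/2 7/3
After step 2:
  59/12 287/80 649/240 20/9
  377/80 89/20 29/10 183/80
  67/12 22/5 103/30 103/36
After step 3:
  793/180 1879/480 4109/1440 2597/1080
  1573/320 401/100 631/200 493/192
  3527/720 67/15 2447/720 6179/2160

Answer: 793/180 1879/480 4109/1440 2597/1080
1573/320 401/100 631/200 493/192
3527/720 67/15 2447/720 6179/2160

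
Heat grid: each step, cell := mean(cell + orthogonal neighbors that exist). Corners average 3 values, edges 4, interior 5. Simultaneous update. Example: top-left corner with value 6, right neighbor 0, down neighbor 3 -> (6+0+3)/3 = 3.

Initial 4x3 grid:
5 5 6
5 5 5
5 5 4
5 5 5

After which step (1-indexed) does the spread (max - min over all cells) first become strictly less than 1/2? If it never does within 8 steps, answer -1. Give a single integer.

Answer: 2

Derivation:
Step 1: max=16/3, min=14/3, spread=2/3
Step 2: max=187/36, min=1153/240, spread=281/720
  -> spread < 1/2 first at step 2
Step 3: max=553/108, min=10423/2160, spread=637/2160
Step 4: max=4389659/864000, min=315493/64800, spread=549257/2592000
Step 5: max=262245121/51840000, min=9504391/1944000, spread=26384083/155520000
Step 6: max=15691051139/3110400000, min=286261417/58320000, spread=1271326697/9331200000
Step 7: max=939147287401/186624000000, min=2152578541/437400000, spread=62141329723/559872000000
Step 8: max=56247006012059/11197440000000, min=517762601801/104976000000, spread=3056985459857/33592320000000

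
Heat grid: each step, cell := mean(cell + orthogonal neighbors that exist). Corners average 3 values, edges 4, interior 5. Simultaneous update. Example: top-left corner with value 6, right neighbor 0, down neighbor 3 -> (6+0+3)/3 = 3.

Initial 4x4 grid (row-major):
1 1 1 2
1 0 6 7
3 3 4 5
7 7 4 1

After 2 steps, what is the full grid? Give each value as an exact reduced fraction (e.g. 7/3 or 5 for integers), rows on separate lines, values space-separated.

Answer: 1 129/80 611/240 65/18
159/80 56/25 177/50 971/240
829/240 15/4 393/100 1019/240
173/36 1099/240 1019/240 139/36

Derivation:
After step 1:
  1 3/4 5/2 10/3
  5/4 11/5 18/5 5
  7/2 17/5 22/5 17/4
  17/3 21/4 4 10/3
After step 2:
  1 129/80 611/240 65/18
  159/80 56/25 177/50 971/240
  829/240 15/4 393/100 1019/240
  173/36 1099/240 1019/240 139/36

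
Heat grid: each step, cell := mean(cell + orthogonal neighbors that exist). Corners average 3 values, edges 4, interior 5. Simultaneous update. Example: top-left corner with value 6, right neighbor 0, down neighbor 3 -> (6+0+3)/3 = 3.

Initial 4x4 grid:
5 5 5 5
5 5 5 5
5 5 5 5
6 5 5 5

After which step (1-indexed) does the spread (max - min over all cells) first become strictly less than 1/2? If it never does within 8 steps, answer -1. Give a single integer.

Answer: 1

Derivation:
Step 1: max=16/3, min=5, spread=1/3
  -> spread < 1/2 first at step 1
Step 2: max=95/18, min=5, spread=5/18
Step 3: max=1121/216, min=5, spread=41/216
Step 4: max=33443/6480, min=5, spread=1043/6480
Step 5: max=997553/194400, min=5, spread=25553/194400
Step 6: max=29831459/5832000, min=90079/18000, spread=645863/5832000
Step 7: max=892441691/174960000, min=600971/120000, spread=16225973/174960000
Step 8: max=26721477983/5248800000, min=270701/54000, spread=409340783/5248800000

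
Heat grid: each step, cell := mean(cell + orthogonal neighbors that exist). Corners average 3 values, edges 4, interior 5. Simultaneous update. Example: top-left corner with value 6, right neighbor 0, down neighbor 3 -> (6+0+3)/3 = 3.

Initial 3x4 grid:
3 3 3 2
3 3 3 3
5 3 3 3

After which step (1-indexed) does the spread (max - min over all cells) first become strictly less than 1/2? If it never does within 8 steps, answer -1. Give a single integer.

Step 1: max=11/3, min=8/3, spread=1
Step 2: max=32/9, min=49/18, spread=5/6
Step 3: max=365/108, min=607/216, spread=41/72
Step 4: max=43097/12960, min=73543/25920, spread=4217/8640
  -> spread < 1/2 first at step 4
Step 5: max=2533417/777600, min=4490579/1555200, spread=38417/103680
Step 6: max=150326783/46656000, min=272101501/93312000, spread=1903471/6220800
Step 7: max=8924057257/2799360000, min=16495218239/5598720000, spread=18038617/74649600
Step 8: max=531568622963/167961600000, min=996838856701/335923200000, spread=883978523/4478976000

Answer: 4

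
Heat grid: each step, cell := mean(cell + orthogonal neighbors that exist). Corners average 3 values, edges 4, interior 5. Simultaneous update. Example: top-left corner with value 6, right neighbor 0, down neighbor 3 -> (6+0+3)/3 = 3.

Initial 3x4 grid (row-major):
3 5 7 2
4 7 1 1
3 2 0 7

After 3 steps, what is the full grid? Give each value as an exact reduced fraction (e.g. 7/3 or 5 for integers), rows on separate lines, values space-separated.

Answer: 1513/360 2009/480 5287/1440 919/270
1257/320 73/20 677/200 581/192
2461/720 797/240 529/180 6097/2160

Derivation:
After step 1:
  4 11/2 15/4 10/3
  17/4 19/5 16/5 11/4
  3 3 5/2 8/3
After step 2:
  55/12 341/80 947/240 59/18
  301/80 79/20 16/5 239/80
  41/12 123/40 341/120 95/36
After step 3:
  1513/360 2009/480 5287/1440 919/270
  1257/320 73/20 677/200 581/192
  2461/720 797/240 529/180 6097/2160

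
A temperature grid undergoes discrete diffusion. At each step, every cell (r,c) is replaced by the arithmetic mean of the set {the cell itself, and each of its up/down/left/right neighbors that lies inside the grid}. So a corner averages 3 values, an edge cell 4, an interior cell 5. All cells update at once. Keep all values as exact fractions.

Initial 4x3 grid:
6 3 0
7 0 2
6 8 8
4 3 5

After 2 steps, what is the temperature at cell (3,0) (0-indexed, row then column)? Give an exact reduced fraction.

Answer: 187/36

Derivation:
Step 1: cell (3,0) = 13/3
Step 2: cell (3,0) = 187/36
Full grid after step 2:
  37/9 53/16 77/36
  61/12 37/10 167/48
  61/12 26/5 223/48
  187/36 59/12 193/36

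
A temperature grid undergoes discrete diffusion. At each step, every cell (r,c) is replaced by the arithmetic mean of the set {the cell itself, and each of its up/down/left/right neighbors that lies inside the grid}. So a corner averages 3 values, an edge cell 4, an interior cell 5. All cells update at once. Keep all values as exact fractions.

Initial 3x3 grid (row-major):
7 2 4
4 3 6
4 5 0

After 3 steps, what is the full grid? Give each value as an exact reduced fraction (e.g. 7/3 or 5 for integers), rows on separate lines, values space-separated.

Answer: 911/216 571/144 185/48
1171/288 941/240 2093/576
863/216 59/16 1553/432

Derivation:
After step 1:
  13/3 4 4
  9/2 4 13/4
  13/3 3 11/3
After step 2:
  77/18 49/12 15/4
  103/24 15/4 179/48
  71/18 15/4 119/36
After step 3:
  911/216 571/144 185/48
  1171/288 941/240 2093/576
  863/216 59/16 1553/432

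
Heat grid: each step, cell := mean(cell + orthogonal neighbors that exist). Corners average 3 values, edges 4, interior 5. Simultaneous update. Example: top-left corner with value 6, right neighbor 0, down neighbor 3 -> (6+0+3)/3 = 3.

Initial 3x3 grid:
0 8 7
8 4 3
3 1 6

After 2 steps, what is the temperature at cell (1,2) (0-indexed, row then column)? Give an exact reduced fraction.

Answer: 287/60

Derivation:
Step 1: cell (1,2) = 5
Step 2: cell (1,2) = 287/60
Full grid after step 2:
  83/18 1253/240 21/4
  1073/240 109/25 287/60
  15/4 469/120 71/18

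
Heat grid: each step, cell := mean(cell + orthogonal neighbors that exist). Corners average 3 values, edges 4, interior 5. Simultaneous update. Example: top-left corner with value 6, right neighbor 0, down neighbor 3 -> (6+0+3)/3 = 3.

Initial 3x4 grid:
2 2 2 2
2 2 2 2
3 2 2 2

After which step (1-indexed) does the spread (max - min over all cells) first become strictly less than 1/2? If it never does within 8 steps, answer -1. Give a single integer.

Step 1: max=7/3, min=2, spread=1/3
  -> spread < 1/2 first at step 1
Step 2: max=41/18, min=2, spread=5/18
Step 3: max=473/216, min=2, spread=41/216
Step 4: max=56057/25920, min=2, spread=4217/25920
Step 5: max=3319549/1555200, min=14479/7200, spread=38417/311040
Step 6: max=197824211/93312000, min=290597/144000, spread=1903471/18662400
Step 7: max=11798429089/5598720000, min=8755759/4320000, spread=18038617/223948800
Step 8: max=705114582851/335923200000, min=790526759/388800000, spread=883978523/13436928000

Answer: 1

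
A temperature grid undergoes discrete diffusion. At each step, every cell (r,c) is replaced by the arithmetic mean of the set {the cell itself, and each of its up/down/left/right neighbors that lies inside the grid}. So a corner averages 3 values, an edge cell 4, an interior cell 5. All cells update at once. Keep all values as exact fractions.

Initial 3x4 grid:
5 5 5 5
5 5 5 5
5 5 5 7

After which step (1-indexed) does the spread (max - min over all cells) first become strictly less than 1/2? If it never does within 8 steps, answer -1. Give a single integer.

Step 1: max=17/3, min=5, spread=2/3
Step 2: max=50/9, min=5, spread=5/9
Step 3: max=581/108, min=5, spread=41/108
  -> spread < 1/2 first at step 3
Step 4: max=69017/12960, min=5, spread=4217/12960
Step 5: max=4097149/777600, min=18079/3600, spread=38417/155520
Step 6: max=244480211/46656000, min=362597/72000, spread=1903471/9331200
Step 7: max=14597789089/2799360000, min=10915759/2160000, spread=18038617/111974400
Step 8: max=873076182851/167961600000, min=984926759/194400000, spread=883978523/6718464000

Answer: 3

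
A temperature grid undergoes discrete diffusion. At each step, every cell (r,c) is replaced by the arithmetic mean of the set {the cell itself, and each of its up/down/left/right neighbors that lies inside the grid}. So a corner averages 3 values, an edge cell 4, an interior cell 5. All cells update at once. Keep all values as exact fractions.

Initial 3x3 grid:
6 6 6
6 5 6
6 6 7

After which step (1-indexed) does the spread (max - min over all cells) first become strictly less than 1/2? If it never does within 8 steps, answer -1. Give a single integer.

Step 1: max=19/3, min=23/4, spread=7/12
Step 2: max=55/9, min=35/6, spread=5/18
  -> spread < 1/2 first at step 2
Step 3: max=818/135, min=2113/360, spread=41/216
Step 4: max=97307/16200, min=126851/21600, spread=347/2592
Step 5: max=727763/121500, min=7641097/1296000, spread=2921/31104
Step 6: max=348278213/58320000, min=459243659/77760000, spread=24611/373248
Step 7: max=10433080643/1749600000, min=27605580673/4665600000, spread=207329/4478976
Step 8: max=1250364643367/209952000000, min=1658055800531/279936000000, spread=1746635/53747712

Answer: 2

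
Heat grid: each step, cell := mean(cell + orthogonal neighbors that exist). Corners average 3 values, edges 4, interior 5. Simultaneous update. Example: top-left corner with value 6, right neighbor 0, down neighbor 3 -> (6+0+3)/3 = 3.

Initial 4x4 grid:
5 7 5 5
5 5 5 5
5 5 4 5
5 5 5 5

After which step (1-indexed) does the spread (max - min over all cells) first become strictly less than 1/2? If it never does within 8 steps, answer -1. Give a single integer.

Step 1: max=17/3, min=19/4, spread=11/12
Step 2: max=331/60, min=239/50, spread=221/300
Step 3: max=2911/540, min=11633/2400, spread=11743/21600
Step 4: max=8569/1620, min=52429/10800, spread=14093/32400
  -> spread < 1/2 first at step 4
Step 5: max=127799/24300, min=1584019/324000, spread=359903/972000
Step 6: max=9499469/1822500, min=47643397/9720000, spread=9061313/29160000
Step 7: max=2268849781/437400000, min=1436281213/291600000, spread=228855923/874800000
Step 8: max=6772173163/1312200000, min=43224697009/8748000000, spread=5769372233/26244000000

Answer: 4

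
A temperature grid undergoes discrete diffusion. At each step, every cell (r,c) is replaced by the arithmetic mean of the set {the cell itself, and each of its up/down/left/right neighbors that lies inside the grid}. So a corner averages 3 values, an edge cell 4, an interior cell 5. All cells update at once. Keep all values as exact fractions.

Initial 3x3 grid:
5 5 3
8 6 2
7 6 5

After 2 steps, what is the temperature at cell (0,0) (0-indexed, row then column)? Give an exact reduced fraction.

Answer: 23/4

Derivation:
Step 1: cell (0,0) = 6
Step 2: cell (0,0) = 23/4
Full grid after step 2:
  23/4 1169/240 145/36
  249/40 533/100 64/15
  13/2 341/60 43/9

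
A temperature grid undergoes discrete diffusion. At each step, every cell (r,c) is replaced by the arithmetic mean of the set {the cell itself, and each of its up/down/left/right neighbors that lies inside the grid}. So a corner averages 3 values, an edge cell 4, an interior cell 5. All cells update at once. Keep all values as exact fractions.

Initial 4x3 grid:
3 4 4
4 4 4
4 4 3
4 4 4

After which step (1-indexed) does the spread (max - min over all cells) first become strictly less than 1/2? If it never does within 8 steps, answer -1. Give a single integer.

Answer: 1

Derivation:
Step 1: max=4, min=11/3, spread=1/3
  -> spread < 1/2 first at step 1
Step 2: max=4, min=67/18, spread=5/18
Step 3: max=2821/720, min=4109/1080, spread=49/432
Step 4: max=84431/21600, min=493931/129600, spread=2531/25920
Step 5: max=838609/216000, min=198246911/51840000, spread=3019249/51840000
Step 6: max=75360949/19440000, min=198483289/51840000, spread=297509/6220800
Step 7: max=1127714479/291600000, min=715339200791/186624000000, spread=6398065769/186624000000
Step 8: max=45066621049/11664000000, min=2146750535227/559872000000, spread=131578201/4478976000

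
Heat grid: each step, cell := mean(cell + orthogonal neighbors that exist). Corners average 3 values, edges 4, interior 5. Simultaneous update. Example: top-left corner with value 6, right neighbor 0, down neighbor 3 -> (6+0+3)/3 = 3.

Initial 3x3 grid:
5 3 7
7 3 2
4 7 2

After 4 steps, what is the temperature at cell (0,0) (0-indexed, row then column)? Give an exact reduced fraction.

Answer: 66487/14400

Derivation:
Step 1: cell (0,0) = 5
Step 2: cell (0,0) = 19/4
Step 3: cell (0,0) = 1141/240
Step 4: cell (0,0) = 66487/14400
Full grid after step 4:
  66487/14400 636131/144000 44809/10800
  1349387/288000 1572107/360000 1788143/432000
  66737/14400 952759/216000 266779/64800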